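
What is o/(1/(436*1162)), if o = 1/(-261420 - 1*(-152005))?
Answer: -506632/109415 ≈ -4.6304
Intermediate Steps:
o = -1/109415 (o = 1/(-261420 + 152005) = 1/(-109415) = -1/109415 ≈ -9.1395e-6)
o/(1/(436*1162)) = -436*1162/109415 = -1/(109415*(1/506632)) = -1/(109415*1/506632) = -1/109415*506632 = -506632/109415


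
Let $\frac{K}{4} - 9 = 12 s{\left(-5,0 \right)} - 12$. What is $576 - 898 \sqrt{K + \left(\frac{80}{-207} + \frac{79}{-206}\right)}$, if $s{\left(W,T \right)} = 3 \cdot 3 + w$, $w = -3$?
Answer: $576 - \frac{449 \sqrt{55606868942}}{7107} \approx -14322.0$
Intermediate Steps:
$s{\left(W,T \right)} = 6$ ($s{\left(W,T \right)} = 3 \cdot 3 - 3 = 9 - 3 = 6$)
$K = 276$ ($K = 36 + 4 \left(12 \cdot 6 - 12\right) = 36 + 4 \left(72 - 12\right) = 36 + 4 \cdot 60 = 36 + 240 = 276$)
$576 - 898 \sqrt{K + \left(\frac{80}{-207} + \frac{79}{-206}\right)} = 576 - 898 \sqrt{276 + \left(\frac{80}{-207} + \frac{79}{-206}\right)} = 576 - 898 \sqrt{276 + \left(80 \left(- \frac{1}{207}\right) + 79 \left(- \frac{1}{206}\right)\right)} = 576 - 898 \sqrt{276 - \frac{32833}{42642}} = 576 - 898 \sqrt{\frac{11736359}{42642}} = 576 - 898 \frac{\sqrt{55606868942}}{14214} = 576 - \frac{449 \sqrt{55606868942}}{7107}$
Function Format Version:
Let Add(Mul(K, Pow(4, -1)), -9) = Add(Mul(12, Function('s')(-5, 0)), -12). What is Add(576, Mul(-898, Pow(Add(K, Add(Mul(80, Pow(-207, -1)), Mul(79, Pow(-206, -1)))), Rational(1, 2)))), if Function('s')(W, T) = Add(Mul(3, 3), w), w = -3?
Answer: Add(576, Mul(Rational(-449, 7107), Pow(55606868942, Rational(1, 2)))) ≈ -14322.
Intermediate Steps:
Function('s')(W, T) = 6 (Function('s')(W, T) = Add(Mul(3, 3), -3) = Add(9, -3) = 6)
K = 276 (K = Add(36, Mul(4, Add(Mul(12, 6), -12))) = Add(36, Mul(4, Add(72, -12))) = Add(36, Mul(4, 60)) = Add(36, 240) = 276)
Add(576, Mul(-898, Pow(Add(K, Add(Mul(80, Pow(-207, -1)), Mul(79, Pow(-206, -1)))), Rational(1, 2)))) = Add(576, Mul(-898, Pow(Add(276, Add(Mul(80, Pow(-207, -1)), Mul(79, Pow(-206, -1)))), Rational(1, 2)))) = Add(576, Mul(-898, Pow(Add(276, Add(Mul(80, Rational(-1, 207)), Mul(79, Rational(-1, 206)))), Rational(1, 2)))) = Add(576, Mul(-898, Pow(Add(276, Add(Rational(-80, 207), Rational(-79, 206))), Rational(1, 2)))) = Add(576, Mul(-898, Pow(Add(276, Rational(-32833, 42642)), Rational(1, 2)))) = Add(576, Mul(-898, Pow(Rational(11736359, 42642), Rational(1, 2)))) = Add(576, Mul(-898, Mul(Rational(1, 14214), Pow(55606868942, Rational(1, 2))))) = Add(576, Mul(Rational(-449, 7107), Pow(55606868942, Rational(1, 2))))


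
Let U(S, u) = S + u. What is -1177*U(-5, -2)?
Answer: 8239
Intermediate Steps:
-1177*U(-5, -2) = -1177*(-5 - 2) = -1177*(-7) = 8239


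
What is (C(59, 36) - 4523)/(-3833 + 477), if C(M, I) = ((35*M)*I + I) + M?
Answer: -17478/839 ≈ -20.832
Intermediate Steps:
C(M, I) = I + M + 35*I*M (C(M, I) = (35*I*M + I) + M = (I + 35*I*M) + M = I + M + 35*I*M)
(C(59, 36) - 4523)/(-3833 + 477) = ((36 + 59 + 35*36*59) - 4523)/(-3833 + 477) = ((36 + 59 + 74340) - 4523)/(-3356) = (74435 - 4523)*(-1/3356) = 69912*(-1/3356) = -17478/839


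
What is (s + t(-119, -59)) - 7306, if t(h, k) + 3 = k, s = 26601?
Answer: 19233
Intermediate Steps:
t(h, k) = -3 + k
(s + t(-119, -59)) - 7306 = (26601 + (-3 - 59)) - 7306 = (26601 - 62) - 7306 = 26539 - 7306 = 19233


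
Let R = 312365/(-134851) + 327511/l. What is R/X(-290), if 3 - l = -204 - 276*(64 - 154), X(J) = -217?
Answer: 51859672906/720827276211 ≈ 0.071945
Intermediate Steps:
l = -24633 (l = 3 - (-204 - 276*(64 - 154)) = 3 - (-204 - 276*(-90)) = 3 - (-204 + 24840) = 3 - 1*24636 = 3 - 24636 = -24633)
R = -51859672906/3321784683 (R = 312365/(-134851) + 327511/(-24633) = 312365*(-1/134851) + 327511*(-1/24633) = -312365/134851 - 327511/24633 = -51859672906/3321784683 ≈ -15.612)
R/X(-290) = -51859672906/3321784683/(-217) = -51859672906/3321784683*(-1/217) = 51859672906/720827276211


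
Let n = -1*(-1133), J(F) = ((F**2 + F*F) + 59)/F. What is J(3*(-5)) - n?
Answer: -17504/15 ≈ -1166.9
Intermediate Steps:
J(F) = (59 + 2*F**2)/F (J(F) = ((F**2 + F**2) + 59)/F = (2*F**2 + 59)/F = (59 + 2*F**2)/F)
n = 1133
J(3*(-5)) - n = (2*(3*(-5)) + 59/((3*(-5)))) - 1*1133 = (2*(-15) + 59/(-15)) - 1133 = (-30 + 59*(-1/15)) - 1133 = (-30 - 59/15) - 1133 = -509/15 - 1133 = -17504/15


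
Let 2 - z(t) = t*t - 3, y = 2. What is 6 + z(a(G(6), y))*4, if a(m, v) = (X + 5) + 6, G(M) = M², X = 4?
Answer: -874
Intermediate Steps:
a(m, v) = 15 (a(m, v) = (4 + 5) + 6 = 9 + 6 = 15)
z(t) = 5 - t² (z(t) = 2 - (t*t - 3) = 2 - (t² - 3) = 2 - (-3 + t²) = 2 + (3 - t²) = 5 - t²)
6 + z(a(G(6), y))*4 = 6 + (5 - 1*15²)*4 = 6 + (5 - 1*225)*4 = 6 + (5 - 225)*4 = 6 - 220*4 = 6 - 880 = -874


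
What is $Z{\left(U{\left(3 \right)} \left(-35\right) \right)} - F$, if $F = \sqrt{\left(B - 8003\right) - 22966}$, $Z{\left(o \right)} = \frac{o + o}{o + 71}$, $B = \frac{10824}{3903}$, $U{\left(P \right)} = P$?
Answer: $\frac{105}{17} - \frac{i \sqrt{52413466361}}{1301} \approx 6.1765 - 175.97 i$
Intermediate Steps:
$B = \frac{3608}{1301}$ ($B = 10824 \cdot \frac{1}{3903} = \frac{3608}{1301} \approx 2.7733$)
$Z{\left(o \right)} = \frac{2 o}{71 + o}$
$F = \frac{i \sqrt{52413466361}}{1301}$ ($F = \sqrt{\left(\frac{3608}{1301} - 8003\right) - 22966} = \sqrt{- \frac{10408295}{1301} - 22966} = \sqrt{- \frac{40287061}{1301}} = \frac{i \sqrt{52413466361}}{1301} \approx 175.97 i$)
$Z{\left(U{\left(3 \right)} \left(-35\right) \right)} - F = \frac{2 \cdot 3 \left(-35\right)}{71 + 3 \left(-35\right)} - \frac{i \sqrt{52413466361}}{1301} = 2 \left(-105\right) \frac{1}{71 - 105} - \frac{i \sqrt{52413466361}}{1301} = 2 \left(-105\right) \frac{1}{-34} - \frac{i \sqrt{52413466361}}{1301} = 2 \left(-105\right) \left(- \frac{1}{34}\right) - \frac{i \sqrt{52413466361}}{1301} = \frac{105}{17} - \frac{i \sqrt{52413466361}}{1301}$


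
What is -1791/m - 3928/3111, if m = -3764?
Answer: -9213191/11709804 ≈ -0.78679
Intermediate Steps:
-1791/m - 3928/3111 = -1791/(-3764) - 3928/3111 = -1791*(-1/3764) - 3928*1/3111 = 1791/3764 - 3928/3111 = -9213191/11709804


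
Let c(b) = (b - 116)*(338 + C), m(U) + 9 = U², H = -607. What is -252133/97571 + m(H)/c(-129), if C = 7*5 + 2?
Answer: -11822755723/1792867125 ≈ -6.5943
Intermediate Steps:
m(U) = -9 + U²
C = 37 (C = 35 + 2 = 37)
c(b) = -43500 + 375*b (c(b) = (b - 116)*(338 + 37) = (-116 + b)*375 = -43500 + 375*b)
-252133/97571 + m(H)/c(-129) = -252133/97571 + (-9 + (-607)²)/(-43500 + 375*(-129)) = -252133*1/97571 + (-9 + 368449)/(-43500 - 48375) = -252133/97571 + 368440/(-91875) = -252133/97571 + 368440*(-1/91875) = -252133/97571 - 73688/18375 = -11822755723/1792867125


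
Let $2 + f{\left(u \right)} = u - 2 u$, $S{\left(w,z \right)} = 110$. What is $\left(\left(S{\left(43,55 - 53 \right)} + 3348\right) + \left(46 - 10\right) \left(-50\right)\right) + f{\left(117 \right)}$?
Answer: $1539$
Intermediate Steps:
$f{\left(u \right)} = -2 - u$ ($f{\left(u \right)} = -2 + \left(u - 2 u\right) = -2 - u$)
$\left(\left(S{\left(43,55 - 53 \right)} + 3348\right) + \left(46 - 10\right) \left(-50\right)\right) + f{\left(117 \right)} = \left(\left(110 + 3348\right) + \left(46 - 10\right) \left(-50\right)\right) - 119 = \left(3458 + 36 \left(-50\right)\right) - 119 = \left(3458 - 1800\right) - 119 = 1658 - 119 = 1539$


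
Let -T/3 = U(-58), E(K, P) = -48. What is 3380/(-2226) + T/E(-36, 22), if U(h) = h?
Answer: -45797/8904 ≈ -5.1434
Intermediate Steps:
T = 174 (T = -3*(-58) = 174)
3380/(-2226) + T/E(-36, 22) = 3380/(-2226) + 174/(-48) = 3380*(-1/2226) + 174*(-1/48) = -1690/1113 - 29/8 = -45797/8904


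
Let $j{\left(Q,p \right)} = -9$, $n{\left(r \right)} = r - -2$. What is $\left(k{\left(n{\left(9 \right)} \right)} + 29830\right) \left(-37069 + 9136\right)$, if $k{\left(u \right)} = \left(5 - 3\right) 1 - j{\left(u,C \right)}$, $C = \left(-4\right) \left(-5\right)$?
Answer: $-833548653$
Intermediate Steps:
$C = 20$
$n{\left(r \right)} = 2 + r$ ($n{\left(r \right)} = r + 2 = 2 + r$)
$k{\left(u \right)} = 11$ ($k{\left(u \right)} = \left(5 - 3\right) 1 - -9 = 2 \cdot 1 + 9 = 2 + 9 = 11$)
$\left(k{\left(n{\left(9 \right)} \right)} + 29830\right) \left(-37069 + 9136\right) = \left(11 + 29830\right) \left(-37069 + 9136\right) = 29841 \left(-27933\right) = -833548653$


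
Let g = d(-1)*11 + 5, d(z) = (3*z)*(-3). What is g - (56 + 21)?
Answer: 27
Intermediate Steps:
d(z) = -9*z
g = 104 (g = -9*(-1)*11 + 5 = 9*11 + 5 = 99 + 5 = 104)
g - (56 + 21) = 104 - (56 + 21) = 104 - 1*77 = 104 - 77 = 27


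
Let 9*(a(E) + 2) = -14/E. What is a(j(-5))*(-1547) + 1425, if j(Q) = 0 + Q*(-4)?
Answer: 417539/90 ≈ 4639.3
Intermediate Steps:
j(Q) = -4*Q (j(Q) = 0 - 4*Q = -4*Q)
a(E) = -2 - 14/(9*E) (a(E) = -2 + (-14/E)/9 = -2 - 14/(9*E))
a(j(-5))*(-1547) + 1425 = (-2 - 14/(9*((-4*(-5)))))*(-1547) + 1425 = (-2 - 14/9/20)*(-1547) + 1425 = (-2 - 14/9*1/20)*(-1547) + 1425 = (-2 - 7/90)*(-1547) + 1425 = -187/90*(-1547) + 1425 = 289289/90 + 1425 = 417539/90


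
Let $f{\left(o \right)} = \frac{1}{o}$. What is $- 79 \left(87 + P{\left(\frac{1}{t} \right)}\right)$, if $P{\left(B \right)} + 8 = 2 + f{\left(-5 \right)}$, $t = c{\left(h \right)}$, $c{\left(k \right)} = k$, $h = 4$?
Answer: $- \frac{31916}{5} \approx -6383.2$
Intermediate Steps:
$t = 4$
$P{\left(B \right)} = - \frac{31}{5}$ ($P{\left(B \right)} = -8 + \left(2 + \frac{1}{-5}\right) = -8 + \left(2 - \frac{1}{5}\right) = -8 + \frac{9}{5} = - \frac{31}{5}$)
$- 79 \left(87 + P{\left(\frac{1}{t} \right)}\right) = - 79 \left(87 - \frac{31}{5}\right) = \left(-79\right) \frac{404}{5} = - \frac{31916}{5}$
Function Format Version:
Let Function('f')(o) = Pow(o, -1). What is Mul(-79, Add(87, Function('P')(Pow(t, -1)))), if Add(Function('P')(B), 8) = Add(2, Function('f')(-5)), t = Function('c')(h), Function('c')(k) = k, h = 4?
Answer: Rational(-31916, 5) ≈ -6383.2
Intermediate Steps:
t = 4
Function('P')(B) = Rational(-31, 5) (Function('P')(B) = Add(-8, Add(2, Pow(-5, -1))) = Add(-8, Add(2, Rational(-1, 5))) = Add(-8, Rational(9, 5)) = Rational(-31, 5))
Mul(-79, Add(87, Function('P')(Pow(t, -1)))) = Mul(-79, Add(87, Rational(-31, 5))) = Mul(-79, Rational(404, 5)) = Rational(-31916, 5)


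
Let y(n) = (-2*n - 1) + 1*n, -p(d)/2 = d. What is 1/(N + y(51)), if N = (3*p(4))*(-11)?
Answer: 1/212 ≈ 0.0047170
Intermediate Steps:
p(d) = -2*d
N = 264 (N = (3*(-2*4))*(-11) = (3*(-8))*(-11) = -24*(-11) = 264)
y(n) = -1 - n (y(n) = (-1 - 2*n) + n = -1 - n)
1/(N + y(51)) = 1/(264 + (-1 - 1*51)) = 1/(264 + (-1 - 51)) = 1/(264 - 52) = 1/212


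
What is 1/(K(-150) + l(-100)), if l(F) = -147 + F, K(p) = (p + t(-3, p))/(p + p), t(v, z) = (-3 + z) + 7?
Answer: -75/18451 ≈ -0.0040648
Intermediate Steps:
t(v, z) = 4 + z
K(p) = (4 + 2*p)/(2*p) (K(p) = (p + (4 + p))/(p + p) = (4 + 2*p)/((2*p)) = (4 + 2*p)*(1/(2*p)) = (4 + 2*p)/(2*p))
1/(K(-150) + l(-100)) = 1/((2 - 150)/(-150) + (-147 - 100)) = 1/(-1/150*(-148) - 247) = 1/(74/75 - 247) = 1/(-18451/75) = -75/18451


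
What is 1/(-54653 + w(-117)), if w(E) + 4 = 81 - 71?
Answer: -1/54647 ≈ -1.8299e-5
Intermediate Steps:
w(E) = 6 (w(E) = -4 + (81 - 71) = -4 + 10 = 6)
1/(-54653 + w(-117)) = 1/(-54653 + 6) = 1/(-54647) = -1/54647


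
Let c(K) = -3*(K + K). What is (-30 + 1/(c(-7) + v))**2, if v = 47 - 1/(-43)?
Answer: 13178351209/14653584 ≈ 899.33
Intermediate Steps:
c(K) = -6*K
v = 2022/43 (v = 47 - 1*(-1/43) = 47 + 1/43 = 2022/43 ≈ 47.023)
(-30 + 1/(c(-7) + v))**2 = (-30 + 1/(-6*(-7) + 2022/43))**2 = (-30 + 1/(42 + 2022/43))**2 = (-30 + 1/(3828/43))**2 = (-30 + 43/3828)**2 = (-114797/3828)**2 = 13178351209/14653584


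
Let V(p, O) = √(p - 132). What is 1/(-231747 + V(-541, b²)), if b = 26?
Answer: -231747/53706672682 - I*√673/53706672682 ≈ -4.3151e-6 - 4.8304e-10*I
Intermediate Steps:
V(p, O) = √(-132 + p)
1/(-231747 + V(-541, b²)) = 1/(-231747 + √(-132 - 541)) = 1/(-231747 + √(-673)) = 1/(-231747 + I*√673)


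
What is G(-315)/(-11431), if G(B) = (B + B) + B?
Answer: 135/1633 ≈ 0.082670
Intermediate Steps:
G(B) = 3*B (G(B) = 2*B + B = 3*B)
G(-315)/(-11431) = (3*(-315))/(-11431) = -945*(-1/11431) = 135/1633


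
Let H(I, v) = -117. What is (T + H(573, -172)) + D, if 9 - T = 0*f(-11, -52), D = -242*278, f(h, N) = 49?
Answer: -67384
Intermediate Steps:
D = -67276
T = 9 (T = 9 - 0*49 = 9 - 1*0 = 9 + 0 = 9)
(T + H(573, -172)) + D = (9 - 117) - 67276 = -108 - 67276 = -67384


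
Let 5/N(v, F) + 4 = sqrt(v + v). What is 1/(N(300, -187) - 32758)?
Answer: -6376884/208893747677 - 50*sqrt(6)/626681243031 ≈ -3.0527e-5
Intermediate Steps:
N(v, F) = 5/(-4 + sqrt(2)*sqrt(v)) (N(v, F) = 5/(-4 + sqrt(v + v)) = 5/(-4 + sqrt(2*v)) = 5/(-4 + sqrt(2)*sqrt(v)))
1/(N(300, -187) - 32758) = 1/(5/(-4 + sqrt(2)*sqrt(300)) - 32758) = 1/(5/(-4 + sqrt(2)*(10*sqrt(3))) - 32758) = 1/(5/(-4 + 10*sqrt(6)) - 32758) = 1/(-32758 + 5/(-4 + 10*sqrt(6)))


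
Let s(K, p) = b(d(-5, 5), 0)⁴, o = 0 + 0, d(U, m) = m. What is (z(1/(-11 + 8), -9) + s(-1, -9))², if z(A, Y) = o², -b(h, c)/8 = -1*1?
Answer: 16777216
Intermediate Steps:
b(h, c) = 8 (b(h, c) = -(-8) = -8*(-1) = 8)
o = 0
z(A, Y) = 0 (z(A, Y) = 0² = 0)
s(K, p) = 4096 (s(K, p) = 8⁴ = 4096)
(z(1/(-11 + 8), -9) + s(-1, -9))² = (0 + 4096)² = 4096² = 16777216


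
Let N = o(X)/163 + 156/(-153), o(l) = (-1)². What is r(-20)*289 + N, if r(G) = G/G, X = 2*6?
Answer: 2394032/8313 ≈ 287.99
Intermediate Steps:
X = 12
r(G) = 1
o(l) = 1
N = -8425/8313 (N = 1/163 + 156/(-153) = 1*(1/163) + 156*(-1/153) = 1/163 - 52/51 = -8425/8313 ≈ -1.0135)
r(-20)*289 + N = 1*289 - 8425/8313 = 289 - 8425/8313 = 2394032/8313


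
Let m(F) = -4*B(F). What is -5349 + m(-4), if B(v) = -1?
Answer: -5345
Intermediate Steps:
m(F) = 4 (m(F) = -4*(-1) = 4)
-5349 + m(-4) = -5349 + 4 = -5345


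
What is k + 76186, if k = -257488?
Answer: -181302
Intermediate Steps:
k + 76186 = -257488 + 76186 = -181302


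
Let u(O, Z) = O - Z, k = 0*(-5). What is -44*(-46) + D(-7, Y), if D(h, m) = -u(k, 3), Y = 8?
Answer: 2027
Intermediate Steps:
k = 0
D(h, m) = 3 (D(h, m) = -(0 - 1*3) = -(0 - 3) = -1*(-3) = 3)
-44*(-46) + D(-7, Y) = -44*(-46) + 3 = 2024 + 3 = 2027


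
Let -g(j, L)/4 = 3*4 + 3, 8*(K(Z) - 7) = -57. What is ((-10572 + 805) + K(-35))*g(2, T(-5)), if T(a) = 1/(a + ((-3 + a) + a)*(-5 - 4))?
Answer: 1172055/2 ≈ 5.8603e+5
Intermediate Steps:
T(a) = 1/(27 - 17*a) (T(a) = 1/(a + (-3 + 2*a)*(-9)) = 1/(a + (27 - 18*a)) = 1/(27 - 17*a))
K(Z) = -1/8 (K(Z) = 7 + (1/8)*(-57) = 7 - 57/8 = -1/8)
g(j, L) = -60 (g(j, L) = -4*(3*4 + 3) = -4*(12 + 3) = -4*15 = -60)
((-10572 + 805) + K(-35))*g(2, T(-5)) = ((-10572 + 805) - 1/8)*(-60) = (-9767 - 1/8)*(-60) = -78137/8*(-60) = 1172055/2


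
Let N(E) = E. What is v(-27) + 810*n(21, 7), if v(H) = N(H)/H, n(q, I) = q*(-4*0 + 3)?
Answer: 51031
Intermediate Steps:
n(q, I) = 3*q (n(q, I) = q*(0 + 3) = q*3 = 3*q)
v(H) = 1 (v(H) = H/H = 1)
v(-27) + 810*n(21, 7) = 1 + 810*(3*21) = 1 + 810*63 = 1 + 51030 = 51031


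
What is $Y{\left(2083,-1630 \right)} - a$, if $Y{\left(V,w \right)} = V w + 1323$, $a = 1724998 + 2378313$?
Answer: $-7497278$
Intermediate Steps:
$a = 4103311$
$Y{\left(V,w \right)} = 1323 + V w$
$Y{\left(2083,-1630 \right)} - a = \left(1323 + 2083 \left(-1630\right)\right) - 4103311 = \left(1323 - 3395290\right) - 4103311 = -3393967 - 4103311 = -7497278$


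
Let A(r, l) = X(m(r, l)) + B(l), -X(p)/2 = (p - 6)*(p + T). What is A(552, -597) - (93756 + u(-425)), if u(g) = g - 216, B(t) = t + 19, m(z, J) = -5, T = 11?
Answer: -93561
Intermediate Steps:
X(p) = -2*(-6 + p)*(11 + p) (X(p) = -2*(p - 6)*(p + 11) = -2*(-6 + p)*(11 + p))
B(t) = 19 + t
A(r, l) = 151 + l (A(r, l) = (132 - 10*(-5) - 2*(-5)²) + (19 + l) = (132 + 50 - 2*25) + (19 + l) = (132 + 50 - 50) + (19 + l) = 132 + (19 + l) = 151 + l)
u(g) = -216 + g
A(552, -597) - (93756 + u(-425)) = (151 - 597) - (93756 + (-216 - 425)) = -446 - (93756 - 641) = -446 - 1*93115 = -446 - 93115 = -93561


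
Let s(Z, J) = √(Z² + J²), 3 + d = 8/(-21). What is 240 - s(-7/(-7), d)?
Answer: 240 - √5482/21 ≈ 236.47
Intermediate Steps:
d = -71/21 (d = -3 + 8/(-21) = -3 + 8*(-1/21) = -3 - 8/21 = -71/21 ≈ -3.3810)
s(Z, J) = √(J² + Z²)
240 - s(-7/(-7), d) = 240 - √((-71/21)² + (-7/(-7))²) = 240 - √(5041/441 + (-7*(-⅐))²) = 240 - √(5041/441 + 1²) = 240 - √(5041/441 + 1) = 240 - √(5482/441) = 240 - √5482/21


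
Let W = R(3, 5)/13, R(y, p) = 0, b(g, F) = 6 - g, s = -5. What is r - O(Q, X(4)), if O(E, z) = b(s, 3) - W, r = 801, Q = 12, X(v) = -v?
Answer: 790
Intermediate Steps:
W = 0 (W = 0/13 = 0*(1/13) = 0)
O(E, z) = 11 (O(E, z) = (6 - 1*(-5)) - 1*0 = (6 + 5) + 0 = 11 + 0 = 11)
r - O(Q, X(4)) = 801 - 1*11 = 801 - 11 = 790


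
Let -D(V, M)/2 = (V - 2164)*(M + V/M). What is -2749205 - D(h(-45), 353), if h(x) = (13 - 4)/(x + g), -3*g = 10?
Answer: -31744022627817/7421825 ≈ -4.2771e+6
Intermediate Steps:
g = -10/3 (g = -⅓*10 = -10/3 ≈ -3.3333)
h(x) = 9/(-10/3 + x) (h(x) = (13 - 4)/(x - 10/3) = 9/(-10/3 + x))
D(V, M) = -2*(-2164 + V)*(M + V/M) (D(V, M) = -2*(V - 2164)*(M + V/M) = -2*(-2164 + V)*(M + V/M))
-2749205 - D(h(-45), 353) = -2749205 - 2*(-(27/(-10 + 3*(-45)))² + 2164*(27/(-10 + 3*(-45))) + 353²*(2164 - 27/(-10 + 3*(-45))))/353 = -2749205 - 2*(-(27/(-10 - 135))² + 2164*(27/(-10 - 135)) + 124609*(2164 - 27/(-10 - 135)))/353 = -2749205 - 2*(-(27/(-145))² + 2164*(27/(-145)) + 124609*(2164 - 27/(-145)))/353 = -2749205 - 2*(-(27*(-1/145))² + 2164*(27*(-1/145)) + 124609*(2164 - 27*(-1)/145))/353 = -2749205 - 2*(-(-27/145)² + 2164*(-27/145) + 124609*(2164 - 1*(-27/145)))/353 = -2749205 - 2*(-1*729/21025 - 58428/145 + 124609*(2164 + 27/145))/353 = -2749205 - 2*(-729/21025 - 58428/145 + 124609*(313807/145))/353 = -2749205 - 2*(-729/21025 - 58428/145 + 39103176463/145)/353 = -2749205 - 2*5669952114346/(353*21025) = -2749205 - 1*11339904228692/7421825 = -2749205 - 11339904228692/7421825 = -31744022627817/7421825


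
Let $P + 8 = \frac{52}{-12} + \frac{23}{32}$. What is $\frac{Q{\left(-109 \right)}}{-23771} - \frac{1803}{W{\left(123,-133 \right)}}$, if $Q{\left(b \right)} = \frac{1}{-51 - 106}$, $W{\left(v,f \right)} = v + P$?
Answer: $- \frac{645972540443}{39906778571} \approx -16.187$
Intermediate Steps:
$P = - \frac{1115}{96}$ ($P = -8 + \left(\frac{52}{-12} + \frac{23}{32}\right) = -8 + \left(52 \left(- \frac{1}{12}\right) + 23 \cdot \frac{1}{32}\right) = -8 + \left(- \frac{13}{3} + \frac{23}{32}\right) = -8 - \frac{347}{96} = - \frac{1115}{96} \approx -11.615$)
$W{\left(v,f \right)} = - \frac{1115}{96} + v$ ($W{\left(v,f \right)} = v - \frac{1115}{96} = - \frac{1115}{96} + v$)
$Q{\left(b \right)} = - \frac{1}{157}$ ($Q{\left(b \right)} = \frac{1}{-157} = - \frac{1}{157}$)
$\frac{Q{\left(-109 \right)}}{-23771} - \frac{1803}{W{\left(123,-133 \right)}} = - \frac{1}{157 \left(-23771\right)} - \frac{1803}{- \frac{1115}{96} + 123} = \left(- \frac{1}{157}\right) \left(- \frac{1}{23771}\right) - \frac{1803}{\frac{10693}{96}} = \frac{1}{3732047} - \frac{173088}{10693} = - \frac{645972540443}{39906778571}$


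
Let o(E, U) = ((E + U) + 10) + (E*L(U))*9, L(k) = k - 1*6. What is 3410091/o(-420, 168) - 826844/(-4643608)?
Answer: -958037472515/177792721751 ≈ -5.3885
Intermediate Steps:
L(k) = -6 + k (L(k) = k - 6 = -6 + k)
o(E, U) = 10 + E + U + 9*E*(-6 + U) (o(E, U) = ((E + U) + 10) + (E*(-6 + U))*9 = (10 + E + U) + 9*E*(-6 + U) = 10 + E + U + 9*E*(-6 + U))
3410091/o(-420, 168) - 826844/(-4643608) = 3410091/(10 - 420 + 168 + 9*(-420)*(-6 + 168)) - 826844/(-4643608) = 3410091/(10 - 420 + 168 + 9*(-420)*162) - 826844*(-1/4643608) = 3410091/(10 - 420 + 168 - 612360) + 206711/1160902 = 3410091/(-612602) + 206711/1160902 = 3410091*(-1/612602) + 206711/1160902 = -3410091/612602 + 206711/1160902 = -958037472515/177792721751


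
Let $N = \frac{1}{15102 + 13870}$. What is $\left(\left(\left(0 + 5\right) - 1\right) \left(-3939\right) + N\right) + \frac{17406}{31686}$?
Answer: $- \frac{2410601782739}{153001132} \approx -15755.0$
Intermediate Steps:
$N = \frac{1}{28972} \approx 3.4516 \cdot 10^{-5}$
$\left(\left(\left(0 + 5\right) - 1\right) \left(-3939\right) + N\right) + \frac{17406}{31686} = \left(\left(\left(0 + 5\right) - 1\right) \left(-3939\right) + \frac{1}{28972}\right) + \frac{17406}{31686} = \left(\left(5 - 1\right) \left(-3939\right) + \frac{1}{28972}\right) + 17406 \cdot \frac{1}{31686} = \left(4 \left(-3939\right) + \frac{1}{28972}\right) + \frac{2901}{5281} = \left(-15756 + \frac{1}{28972}\right) + \frac{2901}{5281} = - \frac{456482831}{28972} + \frac{2901}{5281} = - \frac{2410601782739}{153001132}$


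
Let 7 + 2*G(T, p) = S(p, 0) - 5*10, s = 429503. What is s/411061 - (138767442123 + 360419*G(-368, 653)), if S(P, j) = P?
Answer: -57086033476071582/411061 ≈ -1.3887e+11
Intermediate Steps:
G(T, p) = -57/2 + p/2 (G(T, p) = -7/2 + (p - 5*10)/2 = -7/2 + (p - 50)/2 = -7/2 + (-50 + p)/2 = -7/2 + (-25 + p/2) = -57/2 + p/2)
s/411061 - (138767442123 + 360419*G(-368, 653)) = 429503/411061 - (277514340363/2 + 235353607/2) = 429503*(1/411061) - 360419/(1/((-57/2 + 653/2) + 385017)) = 429503/411061 - 360419/(1/(298 + 385017)) = 429503/411061 - 360419/(1/385315) = 429503/411061 - 360419/1/385315 = 429503/411061 - 360419*385315 = 429503/411061 - 138874846985 = -57086033476071582/411061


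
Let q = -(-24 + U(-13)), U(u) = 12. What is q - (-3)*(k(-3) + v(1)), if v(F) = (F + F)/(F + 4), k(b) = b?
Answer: 21/5 ≈ 4.2000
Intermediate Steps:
v(F) = 2*F/(4 + F) (v(F) = (2*F)/(4 + F) = 2*F/(4 + F))
q = 12 (q = -(-24 + 12) = -1*(-12) = 12)
q - (-3)*(k(-3) + v(1)) = 12 - (-3)*(-3 + 2*1/(4 + 1)) = 12 - (-3)*(-3 + 2*1/5) = 12 - (-3)*(-3 + 2*1*(⅕)) = 12 - (-3)*(-3 + ⅖) = 12 - (-3)*(-13)/5 = 12 - 1*39/5 = 12 - 39/5 = 21/5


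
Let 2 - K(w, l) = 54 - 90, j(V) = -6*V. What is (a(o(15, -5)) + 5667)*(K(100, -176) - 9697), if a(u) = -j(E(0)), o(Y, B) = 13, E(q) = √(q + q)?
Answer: -54737553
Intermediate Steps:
E(q) = √2*√q (E(q) = √(2*q) = √2*√q)
K(w, l) = 38 (K(w, l) = 2 - (54 - 90) = 2 - 1*(-36) = 2 + 36 = 38)
a(u) = 0 (a(u) = -(-6)*√2*√0 = -(-6)*√2*0 = -(-6)*0 = -1*0 = 0)
(a(o(15, -5)) + 5667)*(K(100, -176) - 9697) = (0 + 5667)*(38 - 9697) = 5667*(-9659) = -54737553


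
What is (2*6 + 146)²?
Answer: 24964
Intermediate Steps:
(2*6 + 146)² = (12 + 146)² = 158² = 24964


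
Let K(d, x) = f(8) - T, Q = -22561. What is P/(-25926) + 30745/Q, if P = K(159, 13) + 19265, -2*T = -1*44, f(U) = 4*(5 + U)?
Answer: -112037215/53174226 ≈ -2.1070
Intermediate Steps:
f(U) = 20 + 4*U
T = 22 (T = -(-1)*44/2 = -½*(-44) = 22)
K(d, x) = 30 (K(d, x) = (20 + 4*8) - 1*22 = (20 + 32) - 22 = 52 - 22 = 30)
P = 19295 (P = 30 + 19265 = 19295)
P/(-25926) + 30745/Q = 19295/(-25926) + 30745/(-22561) = 19295*(-1/25926) + 30745*(-1/22561) = -19295/25926 - 2795/2051 = -112037215/53174226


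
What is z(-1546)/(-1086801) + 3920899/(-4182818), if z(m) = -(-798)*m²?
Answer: -2660734192670241/1515296928406 ≈ -1755.9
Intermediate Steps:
z(m) = 798*m²
z(-1546)/(-1086801) + 3920899/(-4182818) = (798*(-1546)²)/(-1086801) + 3920899/(-4182818) = (798*2390116)*(-1/1086801) + 3920899*(-1/4182818) = 1907312568*(-1/1086801) - 3920899/4182818 = -635770856/362267 - 3920899/4182818 = -2660734192670241/1515296928406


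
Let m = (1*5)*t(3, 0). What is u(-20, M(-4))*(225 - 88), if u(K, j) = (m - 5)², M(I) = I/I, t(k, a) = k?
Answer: 13700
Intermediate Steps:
M(I) = 1
m = 15 (m = (1*5)*3 = 5*3 = 15)
u(K, j) = 100 (u(K, j) = (15 - 5)² = 10² = 100)
u(-20, M(-4))*(225 - 88) = 100*(225 - 88) = 100*137 = 13700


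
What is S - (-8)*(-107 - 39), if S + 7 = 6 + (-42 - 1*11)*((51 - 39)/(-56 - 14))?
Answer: -40597/35 ≈ -1159.9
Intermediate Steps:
S = 283/35 (S = -7 + (6 + (-42 - 1*11)*((51 - 39)/(-56 - 14))) = -7 + (6 + (-42 - 11)*(12/(-70))) = -7 + (6 - 636*(-1)/70) = -7 + (6 - 53*(-6/35)) = -7 + (6 + 318/35) = -7 + 528/35 = 283/35 ≈ 8.0857)
S - (-8)*(-107 - 39) = 283/35 - (-8)*(-107 - 39) = 283/35 - (-8)*(-146) = 283/35 - 1*1168 = 283/35 - 1168 = -40597/35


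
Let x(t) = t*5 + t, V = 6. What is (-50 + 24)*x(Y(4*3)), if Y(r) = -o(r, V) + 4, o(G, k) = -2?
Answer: -936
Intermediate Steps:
Y(r) = 6 (Y(r) = -1*(-2) + 4 = 2 + 4 = 6)
x(t) = 6*t (x(t) = 5*t + t = 6*t)
(-50 + 24)*x(Y(4*3)) = (-50 + 24)*(6*6) = -26*36 = -936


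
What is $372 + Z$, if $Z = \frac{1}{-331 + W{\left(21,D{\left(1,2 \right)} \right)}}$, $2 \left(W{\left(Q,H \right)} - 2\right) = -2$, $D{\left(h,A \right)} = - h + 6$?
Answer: $\frac{122759}{330} \approx 372.0$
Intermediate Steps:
$D{\left(h,A \right)} = 6 - h$
$W{\left(Q,H \right)} = 1$ ($W{\left(Q,H \right)} = 2 + \frac{1}{2} \left(-2\right) = 2 - 1 = 1$)
$Z = - \frac{1}{330}$ ($Z = \frac{1}{-331 + 1} = \frac{1}{-330} = - \frac{1}{330} \approx -0.0030303$)
$372 + Z = 372 - \frac{1}{330} = \frac{122759}{330}$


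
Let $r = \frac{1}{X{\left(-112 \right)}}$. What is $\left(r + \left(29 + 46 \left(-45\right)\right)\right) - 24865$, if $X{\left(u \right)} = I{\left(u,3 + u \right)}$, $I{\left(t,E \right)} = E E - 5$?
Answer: $- \frac{319535655}{11876} \approx -26906.0$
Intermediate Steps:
$I{\left(t,E \right)} = -5 + E^{2}$ ($I{\left(t,E \right)} = E^{2} - 5 = -5 + E^{2}$)
$X{\left(u \right)} = -5 + \left(3 + u\right)^{2}$
$r = \frac{1}{11876}$ ($r = \frac{1}{-5 + \left(3 - 112\right)^{2}} = \frac{1}{-5 + \left(-109\right)^{2}} = \frac{1}{-5 + 11881} = \frac{1}{11876} \approx 8.4203 \cdot 10^{-5}$)
$\left(r + \left(29 + 46 \left(-45\right)\right)\right) - 24865 = \left(\frac{1}{11876} + \left(29 + 46 \left(-45\right)\right)\right) - 24865 = \left(\frac{1}{11876} + \left(29 - 2070\right)\right) - 24865 = \left(\frac{1}{11876} - 2041\right) - 24865 = - \frac{24238915}{11876} - 24865 = - \frac{319535655}{11876}$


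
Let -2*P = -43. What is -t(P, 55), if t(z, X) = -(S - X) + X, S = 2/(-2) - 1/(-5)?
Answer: -554/5 ≈ -110.80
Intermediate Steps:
P = 43/2 (P = -½*(-43) = 43/2 ≈ 21.500)
S = -⅘ (S = 2*(-½) - 1*(-⅕) = -1 + ⅕ = -⅘ ≈ -0.80000)
t(z, X) = ⅘ + 2*X (t(z, X) = -(-⅘ - X) + X = (⅘ + X) + X = ⅘ + 2*X)
-t(P, 55) = -(⅘ + 2*55) = -(⅘ + 110) = -1*554/5 = -554/5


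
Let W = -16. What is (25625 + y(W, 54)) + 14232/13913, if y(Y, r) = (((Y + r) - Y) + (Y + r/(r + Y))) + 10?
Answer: 6787226590/264347 ≈ 25675.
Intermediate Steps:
y(Y, r) = 10 + Y + r + r/(Y + r) (y(Y, r) = (r + (Y + r/(Y + r))) + 10 = (Y + r + r/(Y + r)) + 10 = 10 + Y + r + r/(Y + r))
(25625 + y(W, 54)) + 14232/13913 = (25625 + ((-16)² + 54² + 10*(-16) + 11*54 + 2*(-16)*54)/(-16 + 54)) + 14232/13913 = (25625 + (256 + 2916 - 160 + 594 - 1728)/38) + 14232*(1/13913) = (25625 + (1/38)*1878) + 14232/13913 = (25625 + 939/19) + 14232/13913 = 487814/19 + 14232/13913 = 6787226590/264347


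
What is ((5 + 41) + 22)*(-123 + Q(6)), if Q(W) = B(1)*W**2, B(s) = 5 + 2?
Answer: 8772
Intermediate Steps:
B(s) = 7
Q(W) = 7*W**2
((5 + 41) + 22)*(-123 + Q(6)) = ((5 + 41) + 22)*(-123 + 7*6**2) = (46 + 22)*(-123 + 7*36) = 68*(-123 + 252) = 68*129 = 8772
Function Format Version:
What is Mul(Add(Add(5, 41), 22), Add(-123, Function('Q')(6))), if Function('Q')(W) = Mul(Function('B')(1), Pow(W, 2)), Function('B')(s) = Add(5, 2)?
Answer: 8772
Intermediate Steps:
Function('B')(s) = 7
Function('Q')(W) = Mul(7, Pow(W, 2))
Mul(Add(Add(5, 41), 22), Add(-123, Function('Q')(6))) = Mul(Add(Add(5, 41), 22), Add(-123, Mul(7, Pow(6, 2)))) = Mul(Add(46, 22), Add(-123, Mul(7, 36))) = Mul(68, Add(-123, 252)) = Mul(68, 129) = 8772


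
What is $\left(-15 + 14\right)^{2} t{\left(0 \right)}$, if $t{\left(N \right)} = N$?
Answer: $0$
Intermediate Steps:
$\left(-15 + 14\right)^{2} t{\left(0 \right)} = \left(-15 + 14\right)^{2} \cdot 0 = \left(-1\right)^{2} \cdot 0 = 1 \cdot 0 = 0$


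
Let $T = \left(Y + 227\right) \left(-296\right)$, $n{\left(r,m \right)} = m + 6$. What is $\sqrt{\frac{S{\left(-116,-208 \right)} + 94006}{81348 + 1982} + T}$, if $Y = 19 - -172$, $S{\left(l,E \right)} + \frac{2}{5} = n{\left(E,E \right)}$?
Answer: $\frac{i \sqrt{214786417291303}}{41665} \approx 351.75 i$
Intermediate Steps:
$n{\left(r,m \right)} = 6 + m$
$S{\left(l,E \right)} = \frac{28}{5} + E$ ($S{\left(l,E \right)} = - \frac{2}{5} + \left(6 + E\right) = \frac{28}{5} + E$)
$Y = 191$ ($Y = 19 + 172 = 191$)
$T = -123728$ ($T = \left(191 + 227\right) \left(-296\right) = 418 \left(-296\right) = -123728$)
$\sqrt{\frac{S{\left(-116,-208 \right)} + 94006}{81348 + 1982} + T} = \sqrt{\frac{\left(\frac{28}{5} - 208\right) + 94006}{81348 + 1982} - 123728} = \sqrt{\frac{- \frac{1012}{5} + 94006}{83330} - 123728} = \sqrt{\frac{469018}{5} \cdot \frac{1}{83330} - 123728} = \sqrt{\frac{234509}{208325} - 123728} = \sqrt{- \frac{25775401091}{208325}} = \frac{i \sqrt{214786417291303}}{41665}$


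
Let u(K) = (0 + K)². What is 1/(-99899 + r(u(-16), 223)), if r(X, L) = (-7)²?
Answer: -1/99850 ≈ -1.0015e-5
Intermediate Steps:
u(K) = K²
r(X, L) = 49
1/(-99899 + r(u(-16), 223)) = 1/(-99899 + 49) = 1/(-99850) = -1/99850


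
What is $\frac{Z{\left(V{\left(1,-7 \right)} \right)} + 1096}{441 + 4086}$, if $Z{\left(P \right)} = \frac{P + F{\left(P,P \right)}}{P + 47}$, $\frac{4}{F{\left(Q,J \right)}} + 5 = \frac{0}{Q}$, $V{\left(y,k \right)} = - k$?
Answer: $\frac{295951}{1222290} \approx 0.24213$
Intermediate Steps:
$F{\left(Q,J \right)} = - \frac{4}{5}$ ($F{\left(Q,J \right)} = \frac{4}{-5 + \frac{0}{Q}} = \frac{4}{-5 + 0} = \frac{4}{-5} = 4 \left(- \frac{1}{5}\right) = - \frac{4}{5}$)
$Z{\left(P \right)} = \frac{- \frac{4}{5} + P}{47 + P}$ ($Z{\left(P \right)} = \frac{P - \frac{4}{5}}{P + 47} = \frac{- \frac{4}{5} + P}{47 + P}$)
$\frac{Z{\left(V{\left(1,-7 \right)} \right)} + 1096}{441 + 4086} = \frac{\frac{- \frac{4}{5} - -7}{47 - -7} + 1096}{441 + 4086} = \frac{\frac{- \frac{4}{5} + 7}{47 + 7} + 1096}{4527} = \left(\frac{1}{54} \cdot \frac{31}{5} + 1096\right) \frac{1}{4527} = \left(\frac{31}{270} + 1096\right) \frac{1}{4527} = \frac{295951}{270} \cdot \frac{1}{4527} = \frac{295951}{1222290}$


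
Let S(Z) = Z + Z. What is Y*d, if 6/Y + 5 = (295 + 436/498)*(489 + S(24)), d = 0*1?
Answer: 0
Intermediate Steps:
S(Z) = 2*Z
d = 0
Y = 83/2197842 (Y = 6/(-5 + (295 + 436/498)*(489 + 2*24)) = 6/(-5 + (295 + 436*(1/498))*(489 + 48)) = 6/(-5 + (295 + 218/249)*537) = 6/(-5 + (73673/249)*537) = 6/(-5 + 13187467/83) = 6/(13187052/83) = 6*(83/13187052) = 83/2197842 ≈ 3.7764e-5)
Y*d = (83/2197842)*0 = 0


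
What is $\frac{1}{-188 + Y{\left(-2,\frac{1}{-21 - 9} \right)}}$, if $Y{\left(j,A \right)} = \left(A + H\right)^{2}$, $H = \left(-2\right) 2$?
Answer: $- \frac{900}{154559} \approx -0.005823$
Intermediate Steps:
$H = -4$
$Y{\left(j,A \right)} = \left(-4 + A\right)^{2}$ ($Y{\left(j,A \right)} = \left(A - 4\right)^{2} = \left(-4 + A\right)^{2}$)
$\frac{1}{-188 + Y{\left(-2,\frac{1}{-21 - 9} \right)}} = \frac{1}{-188 + \left(-4 + \frac{1}{-21 - 9}\right)^{2}} = \frac{1}{-188 + \left(-4 + \frac{1}{-30}\right)^{2}} = \frac{1}{-188 + \left(-4 - \frac{1}{30}\right)^{2}} = \frac{1}{-188 + \left(- \frac{121}{30}\right)^{2}} = \frac{1}{-188 + \frac{14641}{900}} = \frac{1}{- \frac{154559}{900}} = - \frac{900}{154559}$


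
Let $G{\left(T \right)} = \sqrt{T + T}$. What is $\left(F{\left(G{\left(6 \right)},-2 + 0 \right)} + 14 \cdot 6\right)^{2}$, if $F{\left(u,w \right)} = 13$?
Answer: $9409$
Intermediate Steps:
$G{\left(T \right)} = \sqrt{2} \sqrt{T}$ ($G{\left(T \right)} = \sqrt{2 T} = \sqrt{2} \sqrt{T}$)
$\left(F{\left(G{\left(6 \right)},-2 + 0 \right)} + 14 \cdot 6\right)^{2} = \left(13 + 14 \cdot 6\right)^{2} = \left(13 + 84\right)^{2} = 97^{2} = 9409$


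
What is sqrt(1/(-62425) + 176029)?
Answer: 2*sqrt(6859639994757)/12485 ≈ 419.56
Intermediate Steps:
sqrt(1/(-62425) + 176029) = sqrt(-1/62425 + 176029) = sqrt(10988610324/62425) = 2*sqrt(6859639994757)/12485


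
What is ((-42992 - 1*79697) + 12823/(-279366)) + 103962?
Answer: -5231699905/279366 ≈ -18727.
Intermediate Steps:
((-42992 - 1*79697) + 12823/(-279366)) + 103962 = ((-42992 - 79697) + 12823*(-1/279366)) + 103962 = (-122689 - 12823/279366) + 103962 = -34275147997/279366 + 103962 = -5231699905/279366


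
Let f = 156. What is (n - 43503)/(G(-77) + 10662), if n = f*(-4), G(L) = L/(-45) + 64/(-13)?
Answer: -25814295/6235391 ≈ -4.1400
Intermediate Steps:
G(L) = -64/13 - L/45 (G(L) = L*(-1/45) + 64*(-1/13) = -L/45 - 64/13 = -64/13 - L/45)
n = -624 (n = 156*(-4) = -624)
(n - 43503)/(G(-77) + 10662) = (-624 - 43503)/((-64/13 - 1/45*(-77)) + 10662) = -44127/((-64/13 + 77/45) + 10662) = -44127/(-1879/585 + 10662) = -44127/6235391/585 = -44127*585/6235391 = -25814295/6235391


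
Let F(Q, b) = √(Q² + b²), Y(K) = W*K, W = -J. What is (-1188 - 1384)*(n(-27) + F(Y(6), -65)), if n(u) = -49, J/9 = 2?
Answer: 126028 - 2572*√15889 ≈ -1.9818e+5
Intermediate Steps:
J = 18 (J = 9*2 = 18)
W = -18 (W = -1*18 = -18)
Y(K) = -18*K
(-1188 - 1384)*(n(-27) + F(Y(6), -65)) = (-1188 - 1384)*(-49 + √((-18*6)² + (-65)²)) = -2572*(-49 + √((-108)² + 4225)) = -2572*(-49 + √(11664 + 4225)) = -2572*(-49 + √15889) = 126028 - 2572*√15889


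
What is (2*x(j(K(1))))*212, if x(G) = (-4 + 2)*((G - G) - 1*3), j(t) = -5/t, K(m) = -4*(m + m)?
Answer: 2544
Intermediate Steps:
K(m) = -8*m
x(G) = 6 (x(G) = -2*(0 - 3) = -2*(-3) = 6)
(2*x(j(K(1))))*212 = (2*6)*212 = 12*212 = 2544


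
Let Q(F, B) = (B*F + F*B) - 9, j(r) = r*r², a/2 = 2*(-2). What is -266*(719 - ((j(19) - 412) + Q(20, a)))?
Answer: 1436134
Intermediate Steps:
a = -8 (a = 2*(2*(-2)) = 2*(-4) = -8)
j(r) = r³
Q(F, B) = -9 + 2*B*F (Q(F, B) = (B*F + B*F) - 9 = 2*B*F - 9 = -9 + 2*B*F)
-266*(719 - ((j(19) - 412) + Q(20, a))) = -266*(719 - ((19³ - 412) + (-9 + 2*(-8)*20))) = -266*(719 - ((6859 - 412) + (-9 - 320))) = -266*(719 - (6447 - 329)) = -266*(719 - 1*6118) = -266*(719 - 6118) = -266*(-5399) = 1436134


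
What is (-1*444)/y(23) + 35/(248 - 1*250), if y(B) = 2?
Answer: -479/2 ≈ -239.50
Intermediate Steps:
(-1*444)/y(23) + 35/(248 - 1*250) = -1*444/2 + 35/(248 - 1*250) = -444*1/2 + 35/(248 - 250) = -222 + 35/(-2) = -222 + 35*(-1/2) = -222 - 35/2 = -479/2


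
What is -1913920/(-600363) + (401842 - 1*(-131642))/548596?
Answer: 342563227753/82339185087 ≈ 4.1604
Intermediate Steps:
-1913920/(-600363) + (401842 - 1*(-131642))/548596 = -1913920*(-1/600363) + (401842 + 131642)*(1/548596) = 1913920/600363 + 533484*(1/548596) = 1913920/600363 + 133371/137149 = 342563227753/82339185087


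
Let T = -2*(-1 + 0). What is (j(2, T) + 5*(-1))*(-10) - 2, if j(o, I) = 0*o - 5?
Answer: 98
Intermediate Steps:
T = 2 (T = -2*(-1) = 2)
j(o, I) = -5 (j(o, I) = 0 - 5 = -5)
(j(2, T) + 5*(-1))*(-10) - 2 = (-5 + 5*(-1))*(-10) - 2 = (-5 - 5)*(-10) - 2 = -10*(-10) - 2 = 100 - 2 = 98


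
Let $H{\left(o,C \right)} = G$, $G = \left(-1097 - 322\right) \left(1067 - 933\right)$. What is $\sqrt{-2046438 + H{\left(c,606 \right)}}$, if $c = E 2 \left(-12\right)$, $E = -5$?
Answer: $2 i \sqrt{559146} \approx 1495.5 i$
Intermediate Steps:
$G = -190146$ ($G = \left(-1419\right) 134 = -190146$)
$c = 120$ ($c = \left(-5\right) 2 \left(-12\right) = \left(-10\right) \left(-12\right) = 120$)
$H{\left(o,C \right)} = -190146$
$\sqrt{-2046438 + H{\left(c,606 \right)}} = \sqrt{-2046438 - 190146} = \sqrt{-2236584} = 2 i \sqrt{559146}$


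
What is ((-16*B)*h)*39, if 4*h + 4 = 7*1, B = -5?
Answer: 2340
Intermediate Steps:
h = ¾ (h = -1 + (7*1)/4 = -1 + (¼)*7 = -1 + 7/4 = ¾ ≈ 0.75000)
((-16*B)*h)*39 = (-16*(-5)*(¾))*39 = (80*(¾))*39 = 60*39 = 2340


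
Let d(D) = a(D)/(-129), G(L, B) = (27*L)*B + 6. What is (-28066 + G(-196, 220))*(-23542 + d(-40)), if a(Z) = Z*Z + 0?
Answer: 3622825011400/129 ≈ 2.8084e+10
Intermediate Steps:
G(L, B) = 6 + 27*B*L (G(L, B) = 27*B*L + 6 = 6 + 27*B*L)
a(Z) = Z² (a(Z) = Z² + 0 = Z²)
d(D) = -D²/129 (d(D) = D²/(-129) = D²*(-1/129) = -D²/129)
(-28066 + G(-196, 220))*(-23542 + d(-40)) = (-28066 + (6 + 27*220*(-196)))*(-23542 - 1/129*(-40)²) = (-28066 + (6 - 1164240))*(-23542 - 1/129*1600) = (-28066 - 1164234)*(-23542 - 1600/129) = -1192300*(-3038518/129) = 3622825011400/129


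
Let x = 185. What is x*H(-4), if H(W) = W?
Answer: -740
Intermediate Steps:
x*H(-4) = 185*(-4) = -740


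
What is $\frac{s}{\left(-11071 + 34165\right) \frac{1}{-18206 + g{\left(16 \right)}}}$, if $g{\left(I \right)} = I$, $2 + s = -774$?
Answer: $\frac{7057720}{11547} \approx 611.22$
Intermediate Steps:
$s = -776$ ($s = -2 - 774 = -776$)
$\frac{s}{\left(-11071 + 34165\right) \frac{1}{-18206 + g{\left(16 \right)}}} = - \frac{776}{\left(-11071 + 34165\right) \frac{1}{-18206 + 16}} = - \frac{776}{23094 \frac{1}{-18190}} = - \frac{776}{23094 \left(- \frac{1}{18190}\right)} = - \frac{776}{- \frac{11547}{9095}} = \left(-776\right) \left(- \frac{9095}{11547}\right) = \frac{7057720}{11547}$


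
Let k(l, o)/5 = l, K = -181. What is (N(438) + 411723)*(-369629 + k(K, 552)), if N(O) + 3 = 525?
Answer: -152750788830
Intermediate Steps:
k(l, o) = 5*l
N(O) = 522 (N(O) = -3 + 525 = 522)
(N(438) + 411723)*(-369629 + k(K, 552)) = (522 + 411723)*(-369629 + 5*(-181)) = 412245*(-369629 - 905) = 412245*(-370534) = -152750788830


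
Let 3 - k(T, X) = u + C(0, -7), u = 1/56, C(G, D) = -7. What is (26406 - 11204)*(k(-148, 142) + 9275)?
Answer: 3952208359/28 ≈ 1.4115e+8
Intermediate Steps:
u = 1/56 ≈ 0.017857
k(T, X) = 559/56 (k(T, X) = 3 - (1/56 - 7) = 3 - 1*(-391/56) = 3 + 391/56 = 559/56)
(26406 - 11204)*(k(-148, 142) + 9275) = (26406 - 11204)*(559/56 + 9275) = 15202*(519959/56) = 3952208359/28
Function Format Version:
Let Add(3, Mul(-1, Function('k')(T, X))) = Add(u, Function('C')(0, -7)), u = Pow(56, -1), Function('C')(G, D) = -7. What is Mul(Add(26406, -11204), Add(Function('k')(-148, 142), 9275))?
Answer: Rational(3952208359, 28) ≈ 1.4115e+8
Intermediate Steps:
u = Rational(1, 56) ≈ 0.017857
Function('k')(T, X) = Rational(559, 56) (Function('k')(T, X) = Add(3, Mul(-1, Add(Rational(1, 56), -7))) = Add(3, Mul(-1, Rational(-391, 56))) = Add(3, Rational(391, 56)) = Rational(559, 56))
Mul(Add(26406, -11204), Add(Function('k')(-148, 142), 9275)) = Mul(Add(26406, -11204), Add(Rational(559, 56), 9275)) = Mul(15202, Rational(519959, 56)) = Rational(3952208359, 28)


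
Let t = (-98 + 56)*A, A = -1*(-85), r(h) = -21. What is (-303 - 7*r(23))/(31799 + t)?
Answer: -156/28229 ≈ -0.0055262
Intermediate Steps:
A = 85
t = -3570 (t = (-98 + 56)*85 = -42*85 = -3570)
(-303 - 7*r(23))/(31799 + t) = (-303 - 7*(-21))/(31799 - 3570) = (-303 + 147)/28229 = -156*1/28229 = -156/28229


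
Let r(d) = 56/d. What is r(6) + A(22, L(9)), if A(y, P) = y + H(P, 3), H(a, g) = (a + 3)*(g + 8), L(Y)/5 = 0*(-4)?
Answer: 193/3 ≈ 64.333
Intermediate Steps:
L(Y) = 0 (L(Y) = 5*(0*(-4)) = 5*0 = 0)
H(a, g) = (3 + a)*(8 + g)
A(y, P) = 33 + y + 11*P (A(y, P) = y + (24 + 3*3 + 8*P + P*3) = y + (24 + 9 + 8*P + 3*P) = y + (33 + 11*P) = 33 + y + 11*P)
r(6) + A(22, L(9)) = 56/6 + (33 + 22 + 11*0) = 56*(⅙) + (33 + 22 + 0) = 28/3 + 55 = 193/3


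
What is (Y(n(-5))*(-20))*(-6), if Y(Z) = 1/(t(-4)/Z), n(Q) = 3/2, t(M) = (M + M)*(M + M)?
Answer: 45/16 ≈ 2.8125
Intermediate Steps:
t(M) = 4*M² (t(M) = (2*M)*(2*M) = 4*M²)
n(Q) = 3/2 (n(Q) = 3*(½) = 3/2)
Y(Z) = Z/64 (Y(Z) = 1/((4*(-4)²)/Z) = 1/((4*16)/Z) = 1/(64/Z) = Z/64)
(Y(n(-5))*(-20))*(-6) = (((1/64)*(3/2))*(-20))*(-6) = ((3/128)*(-20))*(-6) = -15/32*(-6) = 45/16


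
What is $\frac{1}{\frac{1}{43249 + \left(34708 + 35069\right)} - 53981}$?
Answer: $- \frac{113026}{6101256505} \approx -1.8525 \cdot 10^{-5}$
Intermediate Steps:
$\frac{1}{\frac{1}{43249 + \left(34708 + 35069\right)} - 53981} = \frac{1}{\frac{1}{43249 + 69777} - 53981} = \frac{1}{\frac{1}{113026} - 53981} = \frac{1}{- \frac{6101256505}{113026}} = - \frac{113026}{6101256505}$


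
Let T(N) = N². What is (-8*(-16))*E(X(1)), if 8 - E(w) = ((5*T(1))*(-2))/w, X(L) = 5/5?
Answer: 2304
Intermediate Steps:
X(L) = 1 (X(L) = 5*(⅕) = 1)
E(w) = 8 + 10/w (E(w) = 8 - (5*1²)*(-2)/w = 8 - (5*1)*(-2)/w = 8 - 5*(-2)/w = 8 - (-10)/w = 8 + 10/w)
(-8*(-16))*E(X(1)) = (-8*(-16))*(8 + 10/1) = 128*(8 + 10*1) = 128*(8 + 10) = 128*18 = 2304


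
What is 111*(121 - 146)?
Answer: -2775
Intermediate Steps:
111*(121 - 146) = 111*(-25) = -2775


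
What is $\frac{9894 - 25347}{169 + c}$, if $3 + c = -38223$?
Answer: $\frac{15453}{38057} \approx 0.40605$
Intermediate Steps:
$c = -38226$ ($c = -3 - 38223 = -38226$)
$\frac{9894 - 25347}{169 + c} = \frac{9894 - 25347}{169 - 38226} = - \frac{15453}{-38057} = \left(-15453\right) \left(- \frac{1}{38057}\right) = \frac{15453}{38057}$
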